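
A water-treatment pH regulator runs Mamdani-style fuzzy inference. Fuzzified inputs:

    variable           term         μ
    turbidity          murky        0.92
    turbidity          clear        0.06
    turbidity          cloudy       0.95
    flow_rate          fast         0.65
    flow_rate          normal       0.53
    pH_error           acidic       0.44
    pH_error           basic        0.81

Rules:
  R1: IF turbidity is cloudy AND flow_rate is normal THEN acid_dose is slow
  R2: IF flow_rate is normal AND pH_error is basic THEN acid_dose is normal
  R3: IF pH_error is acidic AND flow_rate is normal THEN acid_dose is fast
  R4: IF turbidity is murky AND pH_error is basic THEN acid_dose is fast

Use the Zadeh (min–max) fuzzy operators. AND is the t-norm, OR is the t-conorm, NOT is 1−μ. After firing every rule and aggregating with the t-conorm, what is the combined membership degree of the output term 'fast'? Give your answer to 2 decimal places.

0.81

R1: cloudy=0.95, normal=0.53; AND[min(a, b)] → w = 0.53
R2: normal=0.53, basic=0.81; AND[min(a, b)] → w = 0.53
R3: acidic=0.44, normal=0.53; AND[min(a, b)] → w = 0.44
R4: murky=0.92, basic=0.81; AND[min(a, b)] → w = 0.81
Rules with consequent 'fast': {R3, R4} → strengths 0.44, 0.81
Aggregate via t-conorm [max(a, b)]: 0.81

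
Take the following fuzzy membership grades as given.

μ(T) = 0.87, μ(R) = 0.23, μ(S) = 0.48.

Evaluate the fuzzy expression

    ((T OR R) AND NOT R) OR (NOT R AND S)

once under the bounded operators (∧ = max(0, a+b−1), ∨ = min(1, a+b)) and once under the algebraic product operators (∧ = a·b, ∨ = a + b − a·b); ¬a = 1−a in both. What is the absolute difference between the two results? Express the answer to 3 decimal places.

Under bounded:
  T OR R = min(1, a+b) on (0.87, 0.23) = 1.00
  NOT R = 1 − 0.23 = 0.77
  (T OR R) AND NOT R = max(0, a+b−1) on (1.00, 0.77) = 0.77
  NOT R = 1 − 0.23 = 0.77
  NOT R AND S = max(0, a+b−1) on (0.77, 0.48) = 0.25
  ((T OR R) AND NOT R) OR (NOT R AND S) = min(1, a+b) on (0.77, 0.25) = 1.00
  → value = 1.0000
Under algebraic product:
  T OR R = a + b − a·b on (0.8700, 0.2300) = 0.8999
  NOT R = 1 − 0.2300 = 0.7700
  (T OR R) AND NOT R = a·b on (0.8999, 0.7700) = 0.6929
  NOT R = 1 − 0.2300 = 0.7700
  NOT R AND S = a·b on (0.7700, 0.4800) = 0.3696
  ((T OR R) AND NOT R) OR (NOT R AND S) = a + b − a·b on (0.6929, 0.3696) = 0.8064
  → value = 0.8064
|1.0000 − 0.8064| = 0.194

0.194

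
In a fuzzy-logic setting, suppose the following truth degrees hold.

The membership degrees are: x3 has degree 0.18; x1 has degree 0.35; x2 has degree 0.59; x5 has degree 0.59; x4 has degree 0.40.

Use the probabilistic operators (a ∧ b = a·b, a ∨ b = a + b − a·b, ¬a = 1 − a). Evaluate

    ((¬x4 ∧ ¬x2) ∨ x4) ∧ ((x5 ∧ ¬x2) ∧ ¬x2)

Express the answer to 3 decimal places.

0.054

¬x4 = 1 − 0.4000 = 0.6000
¬x2 = 1 − 0.5900 = 0.4100
¬x4 ∧ ¬x2 = a·b on (0.6000, 0.4100) = 0.2460
(¬x4 ∧ ¬x2) ∨ x4 = a + b − a·b on (0.2460, 0.4000) = 0.5476
¬x2 = 1 − 0.5900 = 0.4100
x5 ∧ ¬x2 = a·b on (0.5900, 0.4100) = 0.2419
¬x2 = 1 − 0.5900 = 0.4100
(x5 ∧ ¬x2) ∧ ¬x2 = a·b on (0.2419, 0.4100) = 0.0992
((¬x4 ∧ ¬x2) ∨ x4) ∧ ((x5 ∧ ¬x2) ∧ ¬x2) = a·b on (0.5476, 0.0992) = 0.0543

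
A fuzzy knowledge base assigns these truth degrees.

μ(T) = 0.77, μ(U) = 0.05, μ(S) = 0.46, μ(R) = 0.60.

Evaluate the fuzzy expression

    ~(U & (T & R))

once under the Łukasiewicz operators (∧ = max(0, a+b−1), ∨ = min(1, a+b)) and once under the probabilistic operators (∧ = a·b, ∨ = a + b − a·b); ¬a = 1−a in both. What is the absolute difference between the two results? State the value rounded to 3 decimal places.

Under Łukasiewicz:
  T & R = max(0, a+b−1) on (0.77, 0.60) = 0.37
  U & (T & R) = max(0, a+b−1) on (0.05, 0.37) = 0.00
  ~(U & (T & R)) = 1 − 0.00 = 1.00
  → value = 1.0000
Under probabilistic:
  T & R = a·b on (0.7700, 0.6000) = 0.4620
  U & (T & R) = a·b on (0.0500, 0.4620) = 0.0231
  ~(U & (T & R)) = 1 − 0.0231 = 0.9769
  → value = 0.9769
|1.0000 − 0.9769| = 0.023

0.023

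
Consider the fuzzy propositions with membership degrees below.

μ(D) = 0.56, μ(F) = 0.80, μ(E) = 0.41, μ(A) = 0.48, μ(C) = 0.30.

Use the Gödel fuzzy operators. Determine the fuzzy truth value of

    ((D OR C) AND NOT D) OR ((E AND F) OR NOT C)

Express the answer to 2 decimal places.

0.70

D OR C = max(a, b) on (0.56, 0.30) = 0.56
NOT D = 1 − 0.56 = 0.44
(D OR C) AND NOT D = min(a, b) on (0.56, 0.44) = 0.44
E AND F = min(a, b) on (0.41, 0.80) = 0.41
NOT C = 1 − 0.30 = 0.70
(E AND F) OR NOT C = max(a, b) on (0.41, 0.70) = 0.70
((D OR C) AND NOT D) OR ((E AND F) OR NOT C) = max(a, b) on (0.44, 0.70) = 0.70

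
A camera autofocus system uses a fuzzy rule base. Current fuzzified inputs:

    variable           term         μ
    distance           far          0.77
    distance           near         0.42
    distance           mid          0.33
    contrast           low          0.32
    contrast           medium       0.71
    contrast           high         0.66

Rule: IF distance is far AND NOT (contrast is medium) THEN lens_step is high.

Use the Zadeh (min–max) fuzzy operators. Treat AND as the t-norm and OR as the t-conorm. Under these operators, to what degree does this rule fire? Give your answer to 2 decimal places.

firing strength: far=0.77, ¬medium=1−0.71=0.29; AND[min(a, b)] → w = 0.29

0.29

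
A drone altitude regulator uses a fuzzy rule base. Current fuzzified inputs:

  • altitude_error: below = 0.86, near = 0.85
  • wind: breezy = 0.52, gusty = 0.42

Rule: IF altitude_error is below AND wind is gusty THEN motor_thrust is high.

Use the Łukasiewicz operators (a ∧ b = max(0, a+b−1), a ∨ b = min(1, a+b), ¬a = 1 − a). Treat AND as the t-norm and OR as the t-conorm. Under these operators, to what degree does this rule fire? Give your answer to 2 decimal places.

0.28

firing strength: below=0.86, gusty=0.42; AND[max(0, a+b−1)] → w = 0.28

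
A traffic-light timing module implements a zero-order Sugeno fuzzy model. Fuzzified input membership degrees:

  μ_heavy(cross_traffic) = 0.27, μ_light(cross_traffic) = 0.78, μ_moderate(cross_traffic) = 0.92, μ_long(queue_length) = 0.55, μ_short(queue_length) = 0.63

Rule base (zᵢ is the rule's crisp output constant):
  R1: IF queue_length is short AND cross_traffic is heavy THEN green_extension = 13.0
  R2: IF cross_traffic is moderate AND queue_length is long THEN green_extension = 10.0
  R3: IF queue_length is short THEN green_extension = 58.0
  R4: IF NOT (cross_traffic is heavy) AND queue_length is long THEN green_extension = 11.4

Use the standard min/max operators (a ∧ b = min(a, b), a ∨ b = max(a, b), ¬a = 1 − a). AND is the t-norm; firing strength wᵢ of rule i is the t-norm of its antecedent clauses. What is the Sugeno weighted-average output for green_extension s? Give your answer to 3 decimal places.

25.910

R1 (z=13.0): short=0.63, heavy=0.27; AND[min(a, b)] → w = 0.27
R2 (z=10.0): moderate=0.92, long=0.55; AND[min(a, b)] → w = 0.55
R3 (z=58.0): short=0.63 → w = 0.63
R4 (z=11.4): ¬heavy=1−0.27=0.73, long=0.55; AND[min(a, b)] → w = 0.55
Weighted average = (0.27·13.0 + 0.55·10.0 + 0.63·58.0 + 0.55·11.4) / (0.27 + 0.55 + 0.63 + 0.55)
  = 51.8200 / 2.0000 = 25.910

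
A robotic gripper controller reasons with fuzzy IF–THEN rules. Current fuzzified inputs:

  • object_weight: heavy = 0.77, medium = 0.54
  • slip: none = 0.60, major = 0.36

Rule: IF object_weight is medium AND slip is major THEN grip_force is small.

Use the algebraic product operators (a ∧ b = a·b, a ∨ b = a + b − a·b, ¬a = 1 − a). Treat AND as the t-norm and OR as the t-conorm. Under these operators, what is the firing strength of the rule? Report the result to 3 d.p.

0.194

firing strength: medium=0.54, major=0.36; AND[a·b] → w = 0.1944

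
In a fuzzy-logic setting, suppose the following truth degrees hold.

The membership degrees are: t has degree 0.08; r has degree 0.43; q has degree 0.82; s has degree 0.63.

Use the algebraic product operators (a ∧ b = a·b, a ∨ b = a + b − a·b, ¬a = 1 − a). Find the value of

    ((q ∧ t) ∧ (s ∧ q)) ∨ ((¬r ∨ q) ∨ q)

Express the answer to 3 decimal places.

0.987

q ∧ t = a·b on (0.8200, 0.0800) = 0.0656
s ∧ q = a·b on (0.6300, 0.8200) = 0.5166
(q ∧ t) ∧ (s ∧ q) = a·b on (0.0656, 0.5166) = 0.0339
¬r = 1 − 0.4300 = 0.5700
¬r ∨ q = a + b − a·b on (0.5700, 0.8200) = 0.9226
(¬r ∨ q) ∨ q = a + b − a·b on (0.9226, 0.8200) = 0.9861
((q ∧ t) ∧ (s ∧ q)) ∨ ((¬r ∨ q) ∨ q) = a + b − a·b on (0.0339, 0.9861) = 0.9865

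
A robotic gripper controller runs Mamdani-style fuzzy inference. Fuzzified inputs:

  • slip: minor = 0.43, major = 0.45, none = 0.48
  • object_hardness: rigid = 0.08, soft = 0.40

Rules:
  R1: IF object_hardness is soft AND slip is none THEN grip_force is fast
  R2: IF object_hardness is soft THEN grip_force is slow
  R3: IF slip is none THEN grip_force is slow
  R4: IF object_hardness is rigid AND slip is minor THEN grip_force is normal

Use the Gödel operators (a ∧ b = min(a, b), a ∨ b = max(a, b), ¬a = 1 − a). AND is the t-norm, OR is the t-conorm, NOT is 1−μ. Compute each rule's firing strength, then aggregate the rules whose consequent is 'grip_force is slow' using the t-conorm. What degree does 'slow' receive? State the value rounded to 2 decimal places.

R1: soft=0.40, none=0.48; AND[min(a, b)] → w = 0.40
R2: soft=0.40 → w = 0.40
R3: none=0.48 → w = 0.48
R4: rigid=0.08, minor=0.43; AND[min(a, b)] → w = 0.08
Rules with consequent 'slow': {R2, R3} → strengths 0.40, 0.48
Aggregate via t-conorm [max(a, b)]: 0.48

0.48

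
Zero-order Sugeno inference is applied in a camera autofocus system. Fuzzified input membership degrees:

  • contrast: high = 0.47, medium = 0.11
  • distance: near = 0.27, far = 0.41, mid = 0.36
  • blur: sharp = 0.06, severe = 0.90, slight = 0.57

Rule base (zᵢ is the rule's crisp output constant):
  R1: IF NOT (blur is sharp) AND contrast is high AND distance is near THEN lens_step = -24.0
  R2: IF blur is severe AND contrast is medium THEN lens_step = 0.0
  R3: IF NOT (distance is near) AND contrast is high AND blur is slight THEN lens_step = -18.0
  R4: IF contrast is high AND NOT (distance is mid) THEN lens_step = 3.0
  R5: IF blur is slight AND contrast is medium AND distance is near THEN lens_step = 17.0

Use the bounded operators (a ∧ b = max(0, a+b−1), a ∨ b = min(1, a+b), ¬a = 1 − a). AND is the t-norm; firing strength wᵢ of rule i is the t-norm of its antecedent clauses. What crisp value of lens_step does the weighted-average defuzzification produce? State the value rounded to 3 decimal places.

2.750

R1 (z=-24.0): ¬sharp=1−0.06=0.94, high=0.47, near=0.27; AND[max(0, a+b−1)] → w = 0.00
R2 (z=0.0): severe=0.90, medium=0.11; AND[max(0, a+b−1)] → w = 0.01
R3 (z=-18.0): ¬near=1−0.27=0.73, high=0.47, slight=0.57; AND[max(0, a+b−1)] → w = 0.00
R4 (z=3.0): high=0.47, ¬mid=1−0.36=0.64; AND[max(0, a+b−1)] → w = 0.11
R5 (z=17.0): slight=0.57, medium=0.11, near=0.27; AND[max(0, a+b−1)] → w = 0.00
Weighted average = (0.00·-24.0 + 0.01·0.0 + 0.00·-18.0 + 0.11·3.0 + 0.00·17.0) / (0.00 + 0.01 + 0.00 + 0.11 + 0.00)
  = 0.3300 / 0.1200 = 2.750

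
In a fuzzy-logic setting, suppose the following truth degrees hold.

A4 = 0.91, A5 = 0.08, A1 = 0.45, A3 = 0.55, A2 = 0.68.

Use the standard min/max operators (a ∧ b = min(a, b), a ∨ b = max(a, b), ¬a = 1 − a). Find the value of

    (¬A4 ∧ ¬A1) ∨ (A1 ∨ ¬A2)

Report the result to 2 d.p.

0.45

¬A4 = 1 − 0.91 = 0.09
¬A1 = 1 − 0.45 = 0.55
¬A4 ∧ ¬A1 = min(a, b) on (0.09, 0.55) = 0.09
¬A2 = 1 − 0.68 = 0.32
A1 ∨ ¬A2 = max(a, b) on (0.45, 0.32) = 0.45
(¬A4 ∧ ¬A1) ∨ (A1 ∨ ¬A2) = max(a, b) on (0.09, 0.45) = 0.45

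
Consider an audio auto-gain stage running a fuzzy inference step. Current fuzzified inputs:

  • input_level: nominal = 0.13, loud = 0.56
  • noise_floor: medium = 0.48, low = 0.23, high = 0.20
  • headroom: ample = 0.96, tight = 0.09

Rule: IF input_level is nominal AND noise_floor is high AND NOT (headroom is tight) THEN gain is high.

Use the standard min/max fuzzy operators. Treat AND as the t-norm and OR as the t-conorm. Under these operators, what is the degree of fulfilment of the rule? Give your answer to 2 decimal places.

firing strength: nominal=0.13, high=0.20, ¬tight=1−0.09=0.91; AND[min(a, b)] → w = 0.13

0.13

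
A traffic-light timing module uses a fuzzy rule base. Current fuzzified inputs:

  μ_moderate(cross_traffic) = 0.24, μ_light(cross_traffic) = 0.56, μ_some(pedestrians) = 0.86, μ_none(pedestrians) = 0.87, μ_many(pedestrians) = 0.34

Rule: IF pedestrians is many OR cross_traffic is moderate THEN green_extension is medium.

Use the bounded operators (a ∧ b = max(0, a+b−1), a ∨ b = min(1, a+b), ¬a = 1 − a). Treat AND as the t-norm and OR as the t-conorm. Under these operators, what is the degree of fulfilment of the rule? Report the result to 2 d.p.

firing strength: many=0.34, moderate=0.24; OR[min(1, a+b)] → w = 0.58

0.58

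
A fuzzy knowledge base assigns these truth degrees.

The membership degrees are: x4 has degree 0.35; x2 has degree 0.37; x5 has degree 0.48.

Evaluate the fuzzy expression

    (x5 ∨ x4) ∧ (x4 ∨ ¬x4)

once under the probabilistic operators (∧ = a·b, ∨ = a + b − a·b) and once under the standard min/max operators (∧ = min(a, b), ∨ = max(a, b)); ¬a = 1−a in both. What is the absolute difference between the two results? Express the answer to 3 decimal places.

0.031

Under probabilistic:
  x5 ∨ x4 = a + b − a·b on (0.4800, 0.3500) = 0.6620
  ¬x4 = 1 − 0.3500 = 0.6500
  x4 ∨ ¬x4 = a + b − a·b on (0.3500, 0.6500) = 0.7725
  (x5 ∨ x4) ∧ (x4 ∨ ¬x4) = a·b on (0.6620, 0.7725) = 0.5114
  → value = 0.5114
Under standard min/max:
  x5 ∨ x4 = max(a, b) on (0.48, 0.35) = 0.48
  ¬x4 = 1 − 0.35 = 0.65
  x4 ∨ ¬x4 = max(a, b) on (0.35, 0.65) = 0.65
  (x5 ∨ x4) ∧ (x4 ∨ ¬x4) = min(a, b) on (0.48, 0.65) = 0.48
  → value = 0.4800
|0.5114 − 0.4800| = 0.031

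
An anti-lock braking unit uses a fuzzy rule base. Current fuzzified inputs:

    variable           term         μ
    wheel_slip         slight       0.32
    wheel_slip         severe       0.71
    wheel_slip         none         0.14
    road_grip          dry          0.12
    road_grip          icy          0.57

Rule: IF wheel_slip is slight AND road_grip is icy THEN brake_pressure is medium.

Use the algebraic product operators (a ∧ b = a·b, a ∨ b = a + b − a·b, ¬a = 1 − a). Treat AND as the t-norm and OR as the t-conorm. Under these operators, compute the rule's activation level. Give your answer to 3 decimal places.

0.182

firing strength: slight=0.32, icy=0.57; AND[a·b] → w = 0.1824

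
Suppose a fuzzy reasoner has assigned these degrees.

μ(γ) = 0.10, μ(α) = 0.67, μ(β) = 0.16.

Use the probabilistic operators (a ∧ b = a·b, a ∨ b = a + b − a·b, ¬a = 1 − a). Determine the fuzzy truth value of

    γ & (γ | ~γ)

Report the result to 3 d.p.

0.091

~γ = 1 − 0.1000 = 0.9000
γ | ~γ = a + b − a·b on (0.1000, 0.9000) = 0.9100
γ & (γ | ~γ) = a·b on (0.1000, 0.9100) = 0.0910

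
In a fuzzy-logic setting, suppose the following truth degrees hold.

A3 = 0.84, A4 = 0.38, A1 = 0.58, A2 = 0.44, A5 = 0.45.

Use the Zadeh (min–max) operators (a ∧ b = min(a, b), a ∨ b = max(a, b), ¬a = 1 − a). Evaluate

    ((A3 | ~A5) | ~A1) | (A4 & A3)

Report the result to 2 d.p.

0.84

~A5 = 1 − 0.45 = 0.55
A3 | ~A5 = max(a, b) on (0.84, 0.55) = 0.84
~A1 = 1 − 0.58 = 0.42
(A3 | ~A5) | ~A1 = max(a, b) on (0.84, 0.42) = 0.84
A4 & A3 = min(a, b) on (0.38, 0.84) = 0.38
((A3 | ~A5) | ~A1) | (A4 & A3) = max(a, b) on (0.84, 0.38) = 0.84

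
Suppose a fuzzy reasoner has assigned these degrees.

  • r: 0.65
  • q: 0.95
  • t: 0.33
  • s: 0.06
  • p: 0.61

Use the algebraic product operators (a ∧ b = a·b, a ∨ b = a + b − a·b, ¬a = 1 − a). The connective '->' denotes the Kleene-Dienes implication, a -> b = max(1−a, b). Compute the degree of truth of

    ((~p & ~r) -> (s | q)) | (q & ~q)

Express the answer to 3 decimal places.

0.955

~p = 1 − 0.6100 = 0.3900
~r = 1 − 0.6500 = 0.3500
~p & ~r = a·b on (0.3900, 0.3500) = 0.1365
s | q = a + b − a·b on (0.0600, 0.9500) = 0.9530
(~p & ~r) -> (s | q)  [Kleene-Dienes: max(1−a, b)] with a=0.1365, b=0.9530 → 0.9530
~q = 1 − 0.9500 = 0.0500
q & ~q = a·b on (0.9500, 0.0500) = 0.0475
((~p & ~r) -> (s | q)) | (q & ~q) = a + b − a·b on (0.9530, 0.0475) = 0.9552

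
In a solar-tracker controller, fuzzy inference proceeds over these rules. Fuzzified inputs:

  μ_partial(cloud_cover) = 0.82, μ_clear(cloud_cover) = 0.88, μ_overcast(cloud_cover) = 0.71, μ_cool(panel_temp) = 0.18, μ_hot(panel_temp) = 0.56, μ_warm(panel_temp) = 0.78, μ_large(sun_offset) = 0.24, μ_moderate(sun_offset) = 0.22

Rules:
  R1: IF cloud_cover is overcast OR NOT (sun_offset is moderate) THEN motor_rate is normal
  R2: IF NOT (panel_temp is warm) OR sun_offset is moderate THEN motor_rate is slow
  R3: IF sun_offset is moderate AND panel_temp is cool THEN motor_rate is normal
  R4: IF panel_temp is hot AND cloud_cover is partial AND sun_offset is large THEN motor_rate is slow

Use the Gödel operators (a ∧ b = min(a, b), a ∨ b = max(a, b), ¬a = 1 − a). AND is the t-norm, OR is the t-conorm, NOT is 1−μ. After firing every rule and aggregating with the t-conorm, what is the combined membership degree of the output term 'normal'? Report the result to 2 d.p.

R1: overcast=0.71, ¬moderate=1−0.22=0.78; OR[max(a, b)] → w = 0.78
R2: ¬warm=1−0.78=0.22, moderate=0.22; OR[max(a, b)] → w = 0.22
R3: moderate=0.22, cool=0.18; AND[min(a, b)] → w = 0.18
R4: hot=0.56, partial=0.82, large=0.24; AND[min(a, b)] → w = 0.24
Rules with consequent 'normal': {R1, R3} → strengths 0.78, 0.18
Aggregate via t-conorm [max(a, b)]: 0.78

0.78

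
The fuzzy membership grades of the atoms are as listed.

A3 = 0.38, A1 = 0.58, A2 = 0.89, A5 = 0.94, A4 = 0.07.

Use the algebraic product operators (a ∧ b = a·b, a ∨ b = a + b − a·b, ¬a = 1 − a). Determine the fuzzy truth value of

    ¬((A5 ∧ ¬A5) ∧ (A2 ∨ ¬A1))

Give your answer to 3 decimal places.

¬A5 = 1 − 0.9400 = 0.0600
A5 ∧ ¬A5 = a·b on (0.9400, 0.0600) = 0.0564
¬A1 = 1 − 0.5800 = 0.4200
A2 ∨ ¬A1 = a + b − a·b on (0.8900, 0.4200) = 0.9362
(A5 ∧ ¬A5) ∧ (A2 ∨ ¬A1) = a·b on (0.0564, 0.9362) = 0.0528
¬((A5 ∧ ¬A5) ∧ (A2 ∨ ¬A1)) = 1 − 0.0528 = 0.9472

0.947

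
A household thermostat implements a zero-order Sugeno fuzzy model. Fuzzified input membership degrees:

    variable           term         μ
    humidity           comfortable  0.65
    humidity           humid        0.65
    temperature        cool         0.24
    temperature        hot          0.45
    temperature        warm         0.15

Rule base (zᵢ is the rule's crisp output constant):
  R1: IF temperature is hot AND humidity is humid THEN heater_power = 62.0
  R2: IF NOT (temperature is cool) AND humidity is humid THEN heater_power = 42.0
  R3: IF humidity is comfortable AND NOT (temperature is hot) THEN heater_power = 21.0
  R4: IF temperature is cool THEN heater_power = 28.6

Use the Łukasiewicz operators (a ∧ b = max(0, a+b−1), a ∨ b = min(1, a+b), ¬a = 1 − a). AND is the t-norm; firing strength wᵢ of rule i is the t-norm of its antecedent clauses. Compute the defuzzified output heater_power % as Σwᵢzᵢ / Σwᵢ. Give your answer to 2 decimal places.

36.30

R1 (z=62.0): hot=0.45, humid=0.65; AND[max(0, a+b−1)] → w = 0.10
R2 (z=42.0): ¬cool=1−0.24=0.76, humid=0.65; AND[max(0, a+b−1)] → w = 0.41
R3 (z=21.0): comfortable=0.65, ¬hot=1−0.45=0.55; AND[max(0, a+b−1)] → w = 0.20
R4 (z=28.6): cool=0.24 → w = 0.24
Weighted average = (0.10·62.0 + 0.41·42.0 + 0.20·21.0 + 0.24·28.6) / (0.10 + 0.41 + 0.20 + 0.24)
  = 34.4840 / 0.9500 = 36.30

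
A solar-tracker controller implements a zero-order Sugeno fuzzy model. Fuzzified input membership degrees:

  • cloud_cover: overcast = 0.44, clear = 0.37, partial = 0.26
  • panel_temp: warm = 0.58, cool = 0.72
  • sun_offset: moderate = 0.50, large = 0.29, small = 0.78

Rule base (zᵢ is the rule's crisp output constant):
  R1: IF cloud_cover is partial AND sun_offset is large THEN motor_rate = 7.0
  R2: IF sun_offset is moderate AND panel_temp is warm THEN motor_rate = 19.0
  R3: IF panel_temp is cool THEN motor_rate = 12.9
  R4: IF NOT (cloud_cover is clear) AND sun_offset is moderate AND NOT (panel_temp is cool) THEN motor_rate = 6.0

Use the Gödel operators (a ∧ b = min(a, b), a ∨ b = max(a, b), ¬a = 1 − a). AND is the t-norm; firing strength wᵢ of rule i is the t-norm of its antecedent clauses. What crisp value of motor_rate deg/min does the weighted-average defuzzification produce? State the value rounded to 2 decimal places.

R1 (z=7.0): partial=0.26, large=0.29; AND[min(a, b)] → w = 0.26
R2 (z=19.0): moderate=0.50, warm=0.58; AND[min(a, b)] → w = 0.50
R3 (z=12.9): cool=0.72 → w = 0.72
R4 (z=6.0): ¬clear=1−0.37=0.63, moderate=0.50, ¬cool=1−0.72=0.28; AND[min(a, b)] → w = 0.28
Weighted average = (0.26·7.0 + 0.50·19.0 + 0.72·12.9 + 0.28·6.0) / (0.26 + 0.50 + 0.72 + 0.28)
  = 22.2880 / 1.7600 = 12.66

12.66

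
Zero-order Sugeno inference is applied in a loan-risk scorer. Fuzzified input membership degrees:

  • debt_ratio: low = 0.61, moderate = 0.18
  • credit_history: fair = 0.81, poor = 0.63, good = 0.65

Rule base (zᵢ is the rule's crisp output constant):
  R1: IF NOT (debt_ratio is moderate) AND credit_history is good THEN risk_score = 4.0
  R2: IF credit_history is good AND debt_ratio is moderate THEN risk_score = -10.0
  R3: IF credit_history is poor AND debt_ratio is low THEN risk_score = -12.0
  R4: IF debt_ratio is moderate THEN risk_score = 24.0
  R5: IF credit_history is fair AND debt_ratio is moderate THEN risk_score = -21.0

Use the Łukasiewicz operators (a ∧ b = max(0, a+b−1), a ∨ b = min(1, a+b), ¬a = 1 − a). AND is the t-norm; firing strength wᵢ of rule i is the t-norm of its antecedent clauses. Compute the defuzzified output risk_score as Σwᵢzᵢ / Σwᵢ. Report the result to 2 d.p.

R1 (z=4.0): ¬moderate=1−0.18=0.82, good=0.65; AND[max(0, a+b−1)] → w = 0.47
R2 (z=-10.0): good=0.65, moderate=0.18; AND[max(0, a+b−1)] → w = 0.00
R3 (z=-12.0): poor=0.63, low=0.61; AND[max(0, a+b−1)] → w = 0.24
R4 (z=24.0): moderate=0.18 → w = 0.18
R5 (z=-21.0): fair=0.81, moderate=0.18; AND[max(0, a+b−1)] → w = 0.00
Weighted average = (0.47·4.0 + 0.00·-10.0 + 0.24·-12.0 + 0.18·24.0 + 0.00·-21.0) / (0.47 + 0.00 + 0.24 + 0.18 + 0.00)
  = 3.3200 / 0.8900 = 3.73

3.73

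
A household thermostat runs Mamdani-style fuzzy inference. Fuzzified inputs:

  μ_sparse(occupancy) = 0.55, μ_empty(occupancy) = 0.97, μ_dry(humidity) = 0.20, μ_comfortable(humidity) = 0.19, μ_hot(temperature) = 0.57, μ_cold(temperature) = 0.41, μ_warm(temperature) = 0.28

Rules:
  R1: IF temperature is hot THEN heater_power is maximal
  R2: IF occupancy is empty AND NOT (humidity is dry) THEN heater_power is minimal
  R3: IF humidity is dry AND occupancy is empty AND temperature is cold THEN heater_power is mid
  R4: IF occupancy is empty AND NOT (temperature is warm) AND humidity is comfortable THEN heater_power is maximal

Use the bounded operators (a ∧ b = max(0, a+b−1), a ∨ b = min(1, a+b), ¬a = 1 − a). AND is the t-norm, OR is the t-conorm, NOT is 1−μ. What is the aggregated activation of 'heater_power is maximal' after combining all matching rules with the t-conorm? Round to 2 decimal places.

0.57

R1: hot=0.57 → w = 0.57
R2: empty=0.97, ¬dry=1−0.20=0.80; AND[max(0, a+b−1)] → w = 0.77
R3: dry=0.20, empty=0.97, cold=0.41; AND[max(0, a+b−1)] → w = 0.00
R4: empty=0.97, ¬warm=1−0.28=0.72, comfortable=0.19; AND[max(0, a+b−1)] → w = 0.00
Rules with consequent 'maximal': {R1, R4} → strengths 0.57, 0.00
Aggregate via t-conorm [min(1, a+b)]: 0.57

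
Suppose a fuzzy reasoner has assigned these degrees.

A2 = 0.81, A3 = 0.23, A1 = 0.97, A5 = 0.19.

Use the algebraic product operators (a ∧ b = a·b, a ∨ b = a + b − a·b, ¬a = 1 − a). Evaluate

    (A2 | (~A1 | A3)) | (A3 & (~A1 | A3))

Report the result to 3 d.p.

~A1 = 1 − 0.9700 = 0.0300
~A1 | A3 = a + b − a·b on (0.0300, 0.2300) = 0.2531
A2 | (~A1 | A3) = a + b − a·b on (0.8100, 0.2531) = 0.8581
~A1 = 1 − 0.9700 = 0.0300
~A1 | A3 = a + b − a·b on (0.0300, 0.2300) = 0.2531
A3 & (~A1 | A3) = a·b on (0.2300, 0.2531) = 0.0582
(A2 | (~A1 | A3)) | (A3 & (~A1 | A3)) = a + b − a·b on (0.8581, 0.0582) = 0.8664

0.866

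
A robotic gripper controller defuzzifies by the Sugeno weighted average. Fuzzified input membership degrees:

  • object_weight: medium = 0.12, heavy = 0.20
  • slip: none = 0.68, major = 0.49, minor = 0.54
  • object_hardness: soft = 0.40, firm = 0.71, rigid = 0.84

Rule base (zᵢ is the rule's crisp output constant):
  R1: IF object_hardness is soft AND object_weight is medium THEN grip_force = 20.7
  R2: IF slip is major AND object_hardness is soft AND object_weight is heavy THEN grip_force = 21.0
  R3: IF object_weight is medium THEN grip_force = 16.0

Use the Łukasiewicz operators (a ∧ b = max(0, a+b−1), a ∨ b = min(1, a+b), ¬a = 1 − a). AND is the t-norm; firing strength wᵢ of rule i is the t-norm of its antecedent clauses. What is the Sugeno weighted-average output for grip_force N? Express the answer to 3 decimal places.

R1 (z=20.7): soft=0.40, medium=0.12; AND[max(0, a+b−1)] → w = 0.00
R2 (z=21.0): major=0.49, soft=0.40, heavy=0.20; AND[max(0, a+b−1)] → w = 0.00
R3 (z=16.0): medium=0.12 → w = 0.12
Weighted average = (0.00·20.7 + 0.00·21.0 + 0.12·16.0) / (0.00 + 0.00 + 0.12)
  = 1.9200 / 0.1200 = 16.000

16.000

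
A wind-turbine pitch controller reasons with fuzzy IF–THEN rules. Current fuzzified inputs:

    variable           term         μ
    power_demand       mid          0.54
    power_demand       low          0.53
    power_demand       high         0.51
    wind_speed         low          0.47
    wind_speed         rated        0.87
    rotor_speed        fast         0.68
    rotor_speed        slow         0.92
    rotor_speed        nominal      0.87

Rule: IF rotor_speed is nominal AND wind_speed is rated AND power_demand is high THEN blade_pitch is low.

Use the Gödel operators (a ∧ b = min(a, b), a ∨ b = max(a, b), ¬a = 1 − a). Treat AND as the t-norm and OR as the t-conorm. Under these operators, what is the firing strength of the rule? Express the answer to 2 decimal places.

0.51

firing strength: nominal=0.87, rated=0.87, high=0.51; AND[min(a, b)] → w = 0.51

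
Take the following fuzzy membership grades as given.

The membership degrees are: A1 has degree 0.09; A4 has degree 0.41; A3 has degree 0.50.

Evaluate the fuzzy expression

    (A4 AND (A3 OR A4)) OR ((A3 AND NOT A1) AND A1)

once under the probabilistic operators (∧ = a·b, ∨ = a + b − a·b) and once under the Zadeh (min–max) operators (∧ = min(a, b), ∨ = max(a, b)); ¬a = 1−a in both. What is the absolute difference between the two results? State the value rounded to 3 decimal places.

0.092

Under probabilistic:
  A3 OR A4 = a + b − a·b on (0.5000, 0.4100) = 0.7050
  A4 AND (A3 OR A4) = a·b on (0.4100, 0.7050) = 0.2890
  NOT A1 = 1 − 0.0900 = 0.9100
  A3 AND NOT A1 = a·b on (0.5000, 0.9100) = 0.4550
  (A3 AND NOT A1) AND A1 = a·b on (0.4550, 0.0900) = 0.0410
  (A4 AND (A3 OR A4)) OR ((A3 AND NOT A1) AND A1) = a + b − a·b on (0.2890, 0.0410) = 0.3182
  → value = 0.3182
Under Zadeh (min–max):
  A3 OR A4 = max(a, b) on (0.50, 0.41) = 0.50
  A4 AND (A3 OR A4) = min(a, b) on (0.41, 0.50) = 0.41
  NOT A1 = 1 − 0.09 = 0.91
  A3 AND NOT A1 = min(a, b) on (0.50, 0.91) = 0.50
  (A3 AND NOT A1) AND A1 = min(a, b) on (0.50, 0.09) = 0.09
  (A4 AND (A3 OR A4)) OR ((A3 AND NOT A1) AND A1) = max(a, b) on (0.41, 0.09) = 0.41
  → value = 0.4100
|0.3182 − 0.4100| = 0.092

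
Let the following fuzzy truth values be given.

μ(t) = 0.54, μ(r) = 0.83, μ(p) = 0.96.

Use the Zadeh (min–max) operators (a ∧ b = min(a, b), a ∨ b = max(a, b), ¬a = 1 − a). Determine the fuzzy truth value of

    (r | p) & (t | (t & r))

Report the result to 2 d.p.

r | p = max(a, b) on (0.83, 0.96) = 0.96
t & r = min(a, b) on (0.54, 0.83) = 0.54
t | (t & r) = max(a, b) on (0.54, 0.54) = 0.54
(r | p) & (t | (t & r)) = min(a, b) on (0.96, 0.54) = 0.54

0.54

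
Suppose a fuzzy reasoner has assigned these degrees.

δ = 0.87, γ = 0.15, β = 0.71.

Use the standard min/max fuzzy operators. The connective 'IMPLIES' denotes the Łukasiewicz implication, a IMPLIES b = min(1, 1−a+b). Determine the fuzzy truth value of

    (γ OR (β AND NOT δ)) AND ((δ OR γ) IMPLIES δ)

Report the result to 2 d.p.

NOT δ = 1 − 0.87 = 0.13
β AND NOT δ = min(a, b) on (0.71, 0.13) = 0.13
γ OR (β AND NOT δ) = max(a, b) on (0.15, 0.13) = 0.15
δ OR γ = max(a, b) on (0.87, 0.15) = 0.87
(δ OR γ) IMPLIES δ  [Łukasiewicz: min(1, 1−a+b)] with a=0.87, b=0.87 → 1.00
(γ OR (β AND NOT δ)) AND ((δ OR γ) IMPLIES δ) = min(a, b) on (0.15, 1.00) = 0.15

0.15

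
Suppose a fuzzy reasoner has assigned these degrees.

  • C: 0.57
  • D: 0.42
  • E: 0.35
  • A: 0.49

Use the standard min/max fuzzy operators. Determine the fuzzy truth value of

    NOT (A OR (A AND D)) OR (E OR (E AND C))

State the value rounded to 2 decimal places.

A AND D = min(a, b) on (0.49, 0.42) = 0.42
A OR (A AND D) = max(a, b) on (0.49, 0.42) = 0.49
NOT (A OR (A AND D)) = 1 − 0.49 = 0.51
E AND C = min(a, b) on (0.35, 0.57) = 0.35
E OR (E AND C) = max(a, b) on (0.35, 0.35) = 0.35
NOT (A OR (A AND D)) OR (E OR (E AND C)) = max(a, b) on (0.51, 0.35) = 0.51

0.51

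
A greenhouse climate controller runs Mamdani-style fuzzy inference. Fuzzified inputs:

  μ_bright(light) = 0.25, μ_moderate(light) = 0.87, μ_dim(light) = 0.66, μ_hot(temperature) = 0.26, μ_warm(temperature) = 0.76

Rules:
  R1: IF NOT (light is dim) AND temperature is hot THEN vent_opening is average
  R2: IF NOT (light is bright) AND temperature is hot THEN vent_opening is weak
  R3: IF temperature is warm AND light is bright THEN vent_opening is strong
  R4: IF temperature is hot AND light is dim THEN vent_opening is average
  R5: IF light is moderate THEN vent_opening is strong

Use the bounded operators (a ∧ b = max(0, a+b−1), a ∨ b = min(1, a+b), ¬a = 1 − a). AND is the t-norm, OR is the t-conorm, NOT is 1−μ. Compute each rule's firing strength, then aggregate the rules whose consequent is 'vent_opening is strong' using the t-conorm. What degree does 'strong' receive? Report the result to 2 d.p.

0.88

R1: ¬dim=1−0.66=0.34, hot=0.26; AND[max(0, a+b−1)] → w = 0.00
R2: ¬bright=1−0.25=0.75, hot=0.26; AND[max(0, a+b−1)] → w = 0.01
R3: warm=0.76, bright=0.25; AND[max(0, a+b−1)] → w = 0.01
R4: hot=0.26, dim=0.66; AND[max(0, a+b−1)] → w = 0.00
R5: moderate=0.87 → w = 0.87
Rules with consequent 'strong': {R3, R5} → strengths 0.01, 0.87
Aggregate via t-conorm [min(1, a+b)]: 0.88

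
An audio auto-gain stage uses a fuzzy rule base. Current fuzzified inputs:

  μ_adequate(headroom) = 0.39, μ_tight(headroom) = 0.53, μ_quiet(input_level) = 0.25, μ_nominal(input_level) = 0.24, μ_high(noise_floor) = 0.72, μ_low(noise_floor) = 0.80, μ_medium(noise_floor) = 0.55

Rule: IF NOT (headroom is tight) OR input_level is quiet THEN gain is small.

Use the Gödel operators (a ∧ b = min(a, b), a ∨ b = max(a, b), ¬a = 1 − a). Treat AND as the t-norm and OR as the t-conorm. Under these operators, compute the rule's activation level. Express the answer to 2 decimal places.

firing strength: ¬tight=1−0.53=0.47, quiet=0.25; OR[max(a, b)] → w = 0.47

0.47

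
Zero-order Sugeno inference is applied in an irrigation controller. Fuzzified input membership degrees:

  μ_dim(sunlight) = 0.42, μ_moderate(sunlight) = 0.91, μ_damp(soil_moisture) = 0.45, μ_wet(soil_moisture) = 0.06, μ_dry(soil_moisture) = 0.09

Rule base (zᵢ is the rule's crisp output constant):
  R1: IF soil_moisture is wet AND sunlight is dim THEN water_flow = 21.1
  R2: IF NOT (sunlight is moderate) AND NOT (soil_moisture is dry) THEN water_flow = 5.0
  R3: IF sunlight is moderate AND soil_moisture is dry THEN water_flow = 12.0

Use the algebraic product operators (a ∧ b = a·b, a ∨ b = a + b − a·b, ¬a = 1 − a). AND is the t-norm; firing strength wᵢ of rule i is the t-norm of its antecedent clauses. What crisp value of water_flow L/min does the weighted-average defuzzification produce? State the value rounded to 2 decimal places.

R1 (z=21.1): wet=0.06, dim=0.42; AND[a·b] → w = 0.0252
R2 (z=5.0): ¬moderate=1−0.91=0.09, ¬dry=1−0.09=0.91; AND[a·b] → w = 0.0819
R3 (z=12.0): moderate=0.91, dry=0.09; AND[a·b] → w = 0.0819
Weighted average = (0.0252·21.1 + 0.0819·5.0 + 0.0819·12.0) / (0.0252 + 0.0819 + 0.0819)
  = 1.9240 / 0.1890 = 10.18

10.18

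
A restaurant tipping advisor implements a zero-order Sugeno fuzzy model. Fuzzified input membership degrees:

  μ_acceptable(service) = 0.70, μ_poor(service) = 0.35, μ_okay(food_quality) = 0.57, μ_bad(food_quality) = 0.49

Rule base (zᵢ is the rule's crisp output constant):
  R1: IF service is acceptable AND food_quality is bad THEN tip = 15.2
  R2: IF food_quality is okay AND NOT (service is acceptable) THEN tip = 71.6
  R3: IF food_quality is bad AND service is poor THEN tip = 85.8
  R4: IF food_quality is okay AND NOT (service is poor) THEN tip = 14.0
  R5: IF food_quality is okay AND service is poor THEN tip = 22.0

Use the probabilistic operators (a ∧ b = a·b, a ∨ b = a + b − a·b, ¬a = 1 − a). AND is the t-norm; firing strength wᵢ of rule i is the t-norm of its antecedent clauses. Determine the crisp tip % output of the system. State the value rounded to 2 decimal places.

33.25

R1 (z=15.2): acceptable=0.70, bad=0.49; AND[a·b] → w = 0.3430
R2 (z=71.6): okay=0.57, ¬acceptable=1−0.70=0.30; AND[a·b] → w = 0.1710
R3 (z=85.8): bad=0.49, poor=0.35; AND[a·b] → w = 0.1715
R4 (z=14.0): okay=0.57, ¬poor=1−0.35=0.65; AND[a·b] → w = 0.3705
R5 (z=22.0): okay=0.57, poor=0.35; AND[a·b] → w = 0.1995
Weighted average = (0.3430·15.2 + 0.1710·71.6 + 0.1715·85.8 + 0.3705·14.0 + 0.1995·22.0) / (0.3430 + 0.1710 + 0.1715 + 0.3705 + 0.1995)
  = 41.7479 / 1.2555 = 33.25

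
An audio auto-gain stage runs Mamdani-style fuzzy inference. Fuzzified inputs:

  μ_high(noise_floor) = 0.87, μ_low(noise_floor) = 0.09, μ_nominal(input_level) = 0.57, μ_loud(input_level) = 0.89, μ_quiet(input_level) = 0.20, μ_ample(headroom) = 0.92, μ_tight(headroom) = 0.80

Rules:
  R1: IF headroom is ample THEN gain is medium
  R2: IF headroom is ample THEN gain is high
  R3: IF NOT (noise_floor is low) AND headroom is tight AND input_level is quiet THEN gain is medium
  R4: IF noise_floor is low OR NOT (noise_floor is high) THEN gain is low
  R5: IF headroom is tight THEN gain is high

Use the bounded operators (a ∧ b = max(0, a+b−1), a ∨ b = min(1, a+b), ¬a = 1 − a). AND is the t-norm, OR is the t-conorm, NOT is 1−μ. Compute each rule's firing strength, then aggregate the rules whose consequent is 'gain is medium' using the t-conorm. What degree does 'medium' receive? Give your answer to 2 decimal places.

R1: ample=0.92 → w = 0.92
R2: ample=0.92 → w = 0.92
R3: ¬low=1−0.09=0.91, tight=0.80, quiet=0.20; AND[max(0, a+b−1)] → w = 0.00
R4: low=0.09, ¬high=1−0.87=0.13; OR[min(1, a+b)] → w = 0.22
R5: tight=0.80 → w = 0.80
Rules with consequent 'medium': {R1, R3} → strengths 0.92, 0.00
Aggregate via t-conorm [min(1, a+b)]: 0.92

0.92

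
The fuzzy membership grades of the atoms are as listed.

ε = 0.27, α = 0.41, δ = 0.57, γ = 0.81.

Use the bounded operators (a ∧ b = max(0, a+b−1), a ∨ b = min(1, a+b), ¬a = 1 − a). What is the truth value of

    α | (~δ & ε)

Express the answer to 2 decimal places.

~δ = 1 − 0.57 = 0.43
~δ & ε = max(0, a+b−1) on (0.43, 0.27) = 0.00
α | (~δ & ε) = min(1, a+b) on (0.41, 0.00) = 0.41

0.41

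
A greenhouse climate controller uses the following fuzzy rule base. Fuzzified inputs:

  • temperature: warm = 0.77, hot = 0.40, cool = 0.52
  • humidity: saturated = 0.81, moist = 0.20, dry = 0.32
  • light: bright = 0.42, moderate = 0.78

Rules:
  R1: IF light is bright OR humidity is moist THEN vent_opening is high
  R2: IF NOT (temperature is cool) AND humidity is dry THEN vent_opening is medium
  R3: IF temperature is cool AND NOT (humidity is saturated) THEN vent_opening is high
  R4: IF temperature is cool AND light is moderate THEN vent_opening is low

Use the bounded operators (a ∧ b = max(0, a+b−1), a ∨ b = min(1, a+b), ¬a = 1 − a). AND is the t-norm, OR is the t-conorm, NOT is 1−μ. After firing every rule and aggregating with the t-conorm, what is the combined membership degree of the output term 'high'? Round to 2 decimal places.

0.62

R1: bright=0.42, moist=0.20; OR[min(1, a+b)] → w = 0.62
R2: ¬cool=1−0.52=0.48, dry=0.32; AND[max(0, a+b−1)] → w = 0.00
R3: cool=0.52, ¬saturated=1−0.81=0.19; AND[max(0, a+b−1)] → w = 0.00
R4: cool=0.52, moderate=0.78; AND[max(0, a+b−1)] → w = 0.30
Rules with consequent 'high': {R1, R3} → strengths 0.62, 0.00
Aggregate via t-conorm [min(1, a+b)]: 0.62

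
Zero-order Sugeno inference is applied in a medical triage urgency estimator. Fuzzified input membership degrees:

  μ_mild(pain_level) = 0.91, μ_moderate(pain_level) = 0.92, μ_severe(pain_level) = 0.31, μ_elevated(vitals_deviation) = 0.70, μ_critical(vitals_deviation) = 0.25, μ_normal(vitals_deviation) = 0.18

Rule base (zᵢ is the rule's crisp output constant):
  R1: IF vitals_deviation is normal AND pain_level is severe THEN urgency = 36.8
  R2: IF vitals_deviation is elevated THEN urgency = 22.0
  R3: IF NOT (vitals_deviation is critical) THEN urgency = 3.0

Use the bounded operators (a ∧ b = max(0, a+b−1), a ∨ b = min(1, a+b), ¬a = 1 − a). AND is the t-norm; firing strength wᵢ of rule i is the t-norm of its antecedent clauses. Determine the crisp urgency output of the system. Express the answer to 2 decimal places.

R1 (z=36.8): normal=0.18, severe=0.31; AND[max(0, a+b−1)] → w = 0.00
R2 (z=22.0): elevated=0.70 → w = 0.70
R3 (z=3.0): ¬critical=1−0.25=0.75 → w = 0.75
Weighted average = (0.00·36.8 + 0.70·22.0 + 0.75·3.0) / (0.00 + 0.70 + 0.75)
  = 17.6500 / 1.4500 = 12.17

12.17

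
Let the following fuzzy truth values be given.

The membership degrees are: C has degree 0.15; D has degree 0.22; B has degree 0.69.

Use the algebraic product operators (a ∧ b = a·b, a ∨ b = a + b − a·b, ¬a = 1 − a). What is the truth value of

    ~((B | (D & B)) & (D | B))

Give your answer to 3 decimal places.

0.441

D & B = a·b on (0.2200, 0.6900) = 0.1518
B | (D & B) = a + b − a·b on (0.6900, 0.1518) = 0.7371
D | B = a + b − a·b on (0.2200, 0.6900) = 0.7582
(B | (D & B)) & (D | B) = a·b on (0.7371, 0.7582) = 0.5588
~((B | (D & B)) & (D | B)) = 1 − 0.5588 = 0.4412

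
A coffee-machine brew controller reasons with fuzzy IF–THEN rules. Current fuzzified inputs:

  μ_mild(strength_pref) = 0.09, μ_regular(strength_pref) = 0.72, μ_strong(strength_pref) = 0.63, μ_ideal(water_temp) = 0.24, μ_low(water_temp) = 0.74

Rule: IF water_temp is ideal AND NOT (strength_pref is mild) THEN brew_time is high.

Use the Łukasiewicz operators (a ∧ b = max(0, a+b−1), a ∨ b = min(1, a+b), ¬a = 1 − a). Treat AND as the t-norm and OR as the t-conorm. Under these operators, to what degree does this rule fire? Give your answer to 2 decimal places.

0.15

firing strength: ideal=0.24, ¬mild=1−0.09=0.91; AND[max(0, a+b−1)] → w = 0.15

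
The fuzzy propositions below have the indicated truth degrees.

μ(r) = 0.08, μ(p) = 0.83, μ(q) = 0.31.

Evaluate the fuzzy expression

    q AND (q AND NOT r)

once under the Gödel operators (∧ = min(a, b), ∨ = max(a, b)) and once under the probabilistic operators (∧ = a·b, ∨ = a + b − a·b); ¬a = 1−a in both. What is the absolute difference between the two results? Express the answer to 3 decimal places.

Under Gödel:
  NOT r = 1 − 0.08 = 0.92
  q AND NOT r = min(a, b) on (0.31, 0.92) = 0.31
  q AND (q AND NOT r) = min(a, b) on (0.31, 0.31) = 0.31
  → value = 0.3100
Under probabilistic:
  NOT r = 1 − 0.0800 = 0.9200
  q AND NOT r = a·b on (0.3100, 0.9200) = 0.2852
  q AND (q AND NOT r) = a·b on (0.3100, 0.2852) = 0.0884
  → value = 0.0884
|0.3100 − 0.0884| = 0.222

0.222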